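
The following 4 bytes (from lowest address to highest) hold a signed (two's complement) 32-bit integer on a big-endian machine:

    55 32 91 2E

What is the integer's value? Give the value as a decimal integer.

1429377326

Big-endian: lowest address holds the most-significant byte.
The bytes are already most-significant first: 0x5532912E.
0x5532912E = 1429377326.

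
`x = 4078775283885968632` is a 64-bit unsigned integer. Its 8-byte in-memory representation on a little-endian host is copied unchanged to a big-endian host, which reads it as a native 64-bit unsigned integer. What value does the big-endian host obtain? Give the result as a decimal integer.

4078775283885968632 in 64-bit hexadecimal is 0x389AB882AAAA8CF8.
Stored little-endian, the bytes at ascending addresses are F8 8C AA AA 82 B8 9A 38.
Read back as big-endian, the last byte is least significant, giving 0xF88CAAAA82B89A38.
0xF88CAAAA82B89A38 = 17909877467459918392.

17909877467459918392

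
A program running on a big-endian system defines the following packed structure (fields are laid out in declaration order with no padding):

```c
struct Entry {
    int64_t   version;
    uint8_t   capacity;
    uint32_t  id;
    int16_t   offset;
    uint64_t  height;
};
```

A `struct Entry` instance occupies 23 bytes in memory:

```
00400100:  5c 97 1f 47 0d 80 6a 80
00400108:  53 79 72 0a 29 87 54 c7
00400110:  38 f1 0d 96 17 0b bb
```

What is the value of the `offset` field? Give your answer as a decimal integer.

-30892

`offset` follows `version` (8 B), `capacity` (1 B), `id` (4 B), so it starts at offset 8 + 1 + 4 = 13 and occupies 2 bytes.
Bytes at offsets 13..14: 87 54.
Big-endian stores the most-significant byte at the lowest address.
The bytes are already most-significant first: 0x8754.
Top bit is set, so as a signed 16-bit value this is 0x8754 − 2^16 = -30892.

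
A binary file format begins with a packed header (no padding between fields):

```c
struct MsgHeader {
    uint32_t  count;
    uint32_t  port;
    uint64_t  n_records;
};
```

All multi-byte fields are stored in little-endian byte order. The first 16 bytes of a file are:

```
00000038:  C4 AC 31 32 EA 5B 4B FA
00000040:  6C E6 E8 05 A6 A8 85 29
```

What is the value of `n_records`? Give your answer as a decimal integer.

2991982958474749548

`n_records` follows `count` (4 B), `port` (4 B), so it starts at offset 4 + 4 = 8 and occupies 8 bytes.
Bytes at offsets 8..15: 6C E6 E8 05 A6 A8 85 29.
Little-endian stores the least-significant byte at the lowest address.
Reassemble most-significant byte first: 29 85 A8 A6 05 E8 E6 6C → 0x2985A8A605E8E66C.
0x2985A8A605E8E66C = 2991982958474749548.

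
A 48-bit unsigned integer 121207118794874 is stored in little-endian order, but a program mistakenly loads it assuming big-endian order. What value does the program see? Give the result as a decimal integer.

121207118794874 in 48-bit hexadecimal is 0x6E3CBB42907A.
Stored little-endian, the bytes at ascending addresses are 7A 90 42 BB 3C 6E.
Read back as big-endian, the last byte is least significant, giving 0x7A9042BB3C6E.
0x7A9042BB3C6E = 134760013446254.

134760013446254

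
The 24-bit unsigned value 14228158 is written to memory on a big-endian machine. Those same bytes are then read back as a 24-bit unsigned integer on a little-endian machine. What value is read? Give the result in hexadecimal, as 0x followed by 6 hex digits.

14228158 in 24-bit hexadecimal is 0xD91ABE.
Stored big-endian, the bytes at ascending addresses are D9 1A BE.
Read back as little-endian, the first byte is least significant, giving 0xBE1AD9.

0xBE1AD9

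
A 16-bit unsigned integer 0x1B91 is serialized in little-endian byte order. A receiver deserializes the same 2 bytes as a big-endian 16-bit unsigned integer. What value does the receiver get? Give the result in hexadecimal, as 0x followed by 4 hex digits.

Stored little-endian, the bytes at ascending addresses are 91 1B.
Read back as big-endian, the last byte is least significant, giving 0x911B.

0x911B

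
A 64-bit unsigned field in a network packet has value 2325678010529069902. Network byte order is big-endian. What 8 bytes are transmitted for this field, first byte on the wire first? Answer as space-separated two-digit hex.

2325678010529069902 in hexadecimal, padded to 64 bits, is 0x204677D41F85BB4E.
Split into bytes (most-significant first): 20 46 77 D4 1F 85 BB 4E.
Big-endian: lowest address holds the most-significant byte.
So the memory order matches the most-significant-first order: 20 46 77 D4 1F 85 BB 4E.

20 46 77 D4 1F 85 BB 4E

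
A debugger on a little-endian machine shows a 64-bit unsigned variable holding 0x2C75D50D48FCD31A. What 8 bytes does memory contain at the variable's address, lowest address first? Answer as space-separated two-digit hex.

1A D3 FC 48 0D D5 75 2C

Split into bytes (most-significant first): 2C 75 D5 0D 48 FC D3 1A.
In little-endian order the low byte comes first in memory.
So at ascending addresses the bytes are 1A D3 FC 48 0D D5 75 2C.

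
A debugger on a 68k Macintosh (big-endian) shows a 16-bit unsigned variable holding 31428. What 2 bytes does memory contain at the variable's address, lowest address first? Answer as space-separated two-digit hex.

7A C4

31428 in hexadecimal, padded to 16 bits, is 0x7AC4.
Split into bytes (most-significant first): 7A C4.
In big-endian order the high byte comes first in memory.
So the memory order matches the most-significant-first order: 7A C4.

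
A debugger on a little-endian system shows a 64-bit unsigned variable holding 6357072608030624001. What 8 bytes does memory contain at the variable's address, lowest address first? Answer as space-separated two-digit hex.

01 09 08 15 DB DB 38 58

6357072608030624001 in hexadecimal, padded to 64 bits, is 0x5838DBDB15080901.
Split into bytes (most-significant first): 58 38 DB DB 15 08 09 01.
Little-endian: lowest address holds the least-significant byte.
So at ascending addresses the bytes are 01 09 08 15 DB DB 38 58.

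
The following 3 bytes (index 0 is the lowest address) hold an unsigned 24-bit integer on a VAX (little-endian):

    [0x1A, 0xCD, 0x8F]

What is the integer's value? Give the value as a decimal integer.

9424154

Little-endian stores the least-significant byte at the lowest address.
Reassemble most-significant byte first: 8F CD 1A → 0x8FCD1A.
0x8FCD1A = 9424154.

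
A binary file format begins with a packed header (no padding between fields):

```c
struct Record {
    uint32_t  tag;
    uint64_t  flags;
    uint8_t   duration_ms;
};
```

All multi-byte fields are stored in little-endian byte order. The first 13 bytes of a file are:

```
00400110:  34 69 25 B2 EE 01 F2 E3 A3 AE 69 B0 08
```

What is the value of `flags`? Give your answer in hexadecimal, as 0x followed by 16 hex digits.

0xB069AEA3E3F201EE

`flags` follows `tag` (4 bytes), so it starts at byte offset 4 and occupies 8 bytes.
Bytes at offsets 4..11: EE 01 F2 E3 A3 AE 69 B0.
In little-endian order the low byte comes first in memory.
Reassemble most-significant byte first: B0 69 AE A3 E3 F2 01 EE → 0xB069AEA3E3F201EE.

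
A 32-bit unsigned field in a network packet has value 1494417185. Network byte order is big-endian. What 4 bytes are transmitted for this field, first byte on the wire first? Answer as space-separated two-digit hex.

1494417185 in hexadecimal, padded to 32 bits, is 0x5912FF21.
Split into bytes (most-significant first): 59 12 FF 21.
Big-endian: lowest address holds the most-significant byte.
So the memory order matches the most-significant-first order: 59 12 FF 21.

59 12 FF 21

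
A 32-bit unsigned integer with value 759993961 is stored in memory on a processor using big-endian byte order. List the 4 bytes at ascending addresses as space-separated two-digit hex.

759993961 in hexadecimal, padded to 32 bits, is 0x2D4C9669.
Split into bytes (most-significant first): 2D 4C 96 69.
Big-endian stores the most-significant byte at the lowest address.
So the memory order matches the most-significant-first order: 2D 4C 96 69.

2D 4C 96 69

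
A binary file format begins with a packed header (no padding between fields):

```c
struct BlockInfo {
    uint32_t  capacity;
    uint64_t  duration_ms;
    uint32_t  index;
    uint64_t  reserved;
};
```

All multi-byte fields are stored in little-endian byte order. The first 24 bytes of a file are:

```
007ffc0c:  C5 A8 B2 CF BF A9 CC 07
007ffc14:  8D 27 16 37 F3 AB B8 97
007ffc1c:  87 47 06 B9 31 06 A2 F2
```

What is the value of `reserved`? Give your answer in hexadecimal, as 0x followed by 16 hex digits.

0xF2A20631B9064787

`reserved` follows `capacity` (4 B), `duration_ms` (8 B), `index` (4 B), so it starts at offset 4 + 8 + 4 = 16 and occupies 8 bytes.
Bytes at offsets 16..23: 87 47 06 B9 31 06 A2 F2.
Little-endian stores the least-significant byte at the lowest address.
Reassemble most-significant byte first: F2 A2 06 31 B9 06 47 87 → 0xF2A20631B9064787.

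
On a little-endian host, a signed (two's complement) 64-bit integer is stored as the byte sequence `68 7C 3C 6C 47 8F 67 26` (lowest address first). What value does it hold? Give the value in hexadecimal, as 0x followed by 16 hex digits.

0x26678F476C3C7C68

Little-endian: lowest address holds the least-significant byte.
Reassemble most-significant byte first: 26 67 8F 47 6C 3C 7C 68 → 0x26678F476C3C7C68.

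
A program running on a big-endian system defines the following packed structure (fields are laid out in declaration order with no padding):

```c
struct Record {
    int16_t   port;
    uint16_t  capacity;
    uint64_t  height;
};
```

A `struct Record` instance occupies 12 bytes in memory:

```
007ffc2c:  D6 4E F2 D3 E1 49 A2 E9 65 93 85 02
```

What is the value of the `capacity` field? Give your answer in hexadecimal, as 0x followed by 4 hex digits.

0xF2D3

`capacity` follows `port` (2 bytes), so it starts at byte offset 2 and occupies 2 bytes.
Bytes at offsets 2..3: F2 D3.
In big-endian order the high byte comes first in memory.
The bytes are already most-significant first: 0xF2D3.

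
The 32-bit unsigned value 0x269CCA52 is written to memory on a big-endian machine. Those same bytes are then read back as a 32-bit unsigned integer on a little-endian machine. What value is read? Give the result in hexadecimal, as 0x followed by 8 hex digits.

0x52CA9C26

Stored big-endian, the bytes at ascending addresses are 26 9C CA 52.
Read back as little-endian, the first byte is least significant, giving 0x52CA9C26.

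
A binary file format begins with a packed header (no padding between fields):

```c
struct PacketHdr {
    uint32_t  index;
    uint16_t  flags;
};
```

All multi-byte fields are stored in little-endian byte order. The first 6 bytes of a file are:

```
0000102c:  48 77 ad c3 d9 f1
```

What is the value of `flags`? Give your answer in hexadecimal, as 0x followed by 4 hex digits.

`flags` follows `index` (4 bytes), so it starts at byte offset 4 and occupies 2 bytes.
Bytes at offsets 4..5: D9 F1.
Little-endian: lowest address holds the least-significant byte.
Reassemble most-significant byte first: F1 D9 → 0xF1D9.

0xF1D9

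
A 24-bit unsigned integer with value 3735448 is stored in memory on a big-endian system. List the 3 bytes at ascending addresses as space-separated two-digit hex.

38 FF 98

3735448 in hexadecimal, padded to 24 bits, is 0x38FF98.
Split into bytes (most-significant first): 38 FF 98.
In big-endian order the high byte comes first in memory.
So the memory order matches the most-significant-first order: 38 FF 98.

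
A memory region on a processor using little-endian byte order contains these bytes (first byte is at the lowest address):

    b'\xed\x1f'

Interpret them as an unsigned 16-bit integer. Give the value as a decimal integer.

Little-endian: lowest address holds the least-significant byte.
Reassemble most-significant byte first: 1F ED → 0x1FED.
0x1FED = 8173.

8173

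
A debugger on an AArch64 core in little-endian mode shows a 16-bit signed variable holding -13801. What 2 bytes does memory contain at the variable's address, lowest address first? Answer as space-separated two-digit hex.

Two's complement of -13801 in 16 bits: 13801 = 0x35E9; invert → 0xCA16; add 1 → 0xCA17.
Split into bytes (most-significant first): CA 17.
In little-endian order the low byte comes first in memory.
So at ascending addresses the bytes are 17 CA.

17 CA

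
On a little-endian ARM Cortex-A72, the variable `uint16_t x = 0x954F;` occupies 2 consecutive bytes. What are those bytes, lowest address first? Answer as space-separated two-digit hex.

4F 95

Split into bytes (most-significant first): 95 4F.
Little-endian stores the least-significant byte at the lowest address.
So at ascending addresses the bytes are 4F 95.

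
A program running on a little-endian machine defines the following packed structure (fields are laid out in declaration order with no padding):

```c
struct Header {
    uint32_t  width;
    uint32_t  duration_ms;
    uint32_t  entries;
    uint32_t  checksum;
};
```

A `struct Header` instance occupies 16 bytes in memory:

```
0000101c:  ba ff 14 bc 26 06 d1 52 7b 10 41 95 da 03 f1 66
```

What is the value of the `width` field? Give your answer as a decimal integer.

`width` is the first field, at byte offset 0, occupying 4 bytes.
Bytes at offsets 0..3: BA FF 14 BC.
Little-endian: lowest address holds the least-significant byte.
Reassemble most-significant byte first: BC 14 FF BA → 0xBC14FFBA.
0xBC14FFBA = 3155492794.

3155492794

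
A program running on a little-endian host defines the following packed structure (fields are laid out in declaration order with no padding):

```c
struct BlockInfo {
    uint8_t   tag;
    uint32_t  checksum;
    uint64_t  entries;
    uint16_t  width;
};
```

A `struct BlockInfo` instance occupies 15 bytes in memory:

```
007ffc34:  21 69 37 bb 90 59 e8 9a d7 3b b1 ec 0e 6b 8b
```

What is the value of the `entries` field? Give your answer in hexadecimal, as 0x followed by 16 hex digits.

0x0EECB13BD79AE859

`entries` follows `tag` (1 B), `checksum` (4 B), so it starts at offset 1 + 4 = 5 and occupies 8 bytes.
Bytes at offsets 5..12: 59 E8 9A D7 3B B1 EC 0E.
Little-endian stores the least-significant byte at the lowest address.
Reassemble most-significant byte first: 0E EC B1 3B D7 9A E8 59 → 0x0EECB13BD79AE859.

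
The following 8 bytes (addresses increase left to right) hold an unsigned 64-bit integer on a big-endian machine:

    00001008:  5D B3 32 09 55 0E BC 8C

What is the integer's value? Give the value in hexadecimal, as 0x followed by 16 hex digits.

Big-endian stores the most-significant byte at the lowest address.
The bytes are already most-significant first: 0x5DB33209550EBC8C.

0x5DB33209550EBC8C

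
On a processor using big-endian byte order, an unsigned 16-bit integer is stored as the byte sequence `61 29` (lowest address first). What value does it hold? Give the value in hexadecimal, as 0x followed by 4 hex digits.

Big-endian stores the most-significant byte at the lowest address.
The bytes are already most-significant first: 0x6129.

0x6129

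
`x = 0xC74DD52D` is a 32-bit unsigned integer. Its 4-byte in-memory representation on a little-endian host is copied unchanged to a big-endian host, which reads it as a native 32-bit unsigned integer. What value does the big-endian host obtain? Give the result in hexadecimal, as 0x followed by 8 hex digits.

0x2DD54DC7

Stored little-endian, the bytes at ascending addresses are 2D D5 4D C7.
Read back as big-endian, the last byte is least significant, giving 0x2DD54DC7.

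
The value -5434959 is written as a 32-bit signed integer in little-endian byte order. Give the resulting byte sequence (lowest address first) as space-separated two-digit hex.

Two's complement of -5434959 in 32 bits: 5434959 = 0x0052EE4F; invert → 0xFFAD11B0; add 1 → 0xFFAD11B1.
Split into bytes (most-significant first): FF AD 11 B1.
Little-endian stores the least-significant byte at the lowest address.
So at ascending addresses the bytes are B1 11 AD FF.

B1 11 AD FF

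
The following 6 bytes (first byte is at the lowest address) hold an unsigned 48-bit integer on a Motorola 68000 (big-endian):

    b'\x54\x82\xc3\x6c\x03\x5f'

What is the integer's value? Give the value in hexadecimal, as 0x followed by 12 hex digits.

In big-endian order the high byte comes first in memory.
The bytes are already most-significant first: 0x5482C36C035F.

0x5482C36C035F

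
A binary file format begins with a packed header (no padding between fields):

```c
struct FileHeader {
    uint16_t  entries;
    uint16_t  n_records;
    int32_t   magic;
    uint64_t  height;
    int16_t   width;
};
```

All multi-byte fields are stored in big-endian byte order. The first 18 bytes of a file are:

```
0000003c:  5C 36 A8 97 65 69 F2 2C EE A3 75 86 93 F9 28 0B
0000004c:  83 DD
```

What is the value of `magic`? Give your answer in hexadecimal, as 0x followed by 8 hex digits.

0x6569F22C

`magic` follows `entries` (2 B), `n_records` (2 B), so it starts at offset 2 + 2 = 4 and occupies 4 bytes.
Bytes at offsets 4..7: 65 69 F2 2C.
In big-endian order the high byte comes first in memory.
The bytes are already most-significant first: 0x6569F22C.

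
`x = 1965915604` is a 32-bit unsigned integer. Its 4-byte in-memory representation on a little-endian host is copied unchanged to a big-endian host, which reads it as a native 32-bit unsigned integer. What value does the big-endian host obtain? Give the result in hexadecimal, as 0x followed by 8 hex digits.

0xD47D2D75

1965915604 in 32-bit hexadecimal is 0x752D7DD4.
Stored little-endian, the bytes at ascending addresses are D4 7D 2D 75.
Read back as big-endian, the last byte is least significant, giving 0xD47D2D75.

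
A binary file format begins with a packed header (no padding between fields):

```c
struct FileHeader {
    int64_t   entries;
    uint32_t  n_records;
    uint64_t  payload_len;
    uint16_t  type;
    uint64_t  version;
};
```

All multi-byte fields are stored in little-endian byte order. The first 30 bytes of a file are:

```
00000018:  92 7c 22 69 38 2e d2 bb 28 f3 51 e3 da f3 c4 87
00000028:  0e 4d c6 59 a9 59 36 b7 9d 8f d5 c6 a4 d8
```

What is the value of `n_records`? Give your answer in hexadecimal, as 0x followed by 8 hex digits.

`n_records` follows `entries` (8 bytes), so it starts at byte offset 8 and occupies 4 bytes.
Bytes at offsets 8..11: 28 F3 51 E3.
Little-endian: lowest address holds the least-significant byte.
Reassemble most-significant byte first: E3 51 F3 28 → 0xE351F328.

0xE351F328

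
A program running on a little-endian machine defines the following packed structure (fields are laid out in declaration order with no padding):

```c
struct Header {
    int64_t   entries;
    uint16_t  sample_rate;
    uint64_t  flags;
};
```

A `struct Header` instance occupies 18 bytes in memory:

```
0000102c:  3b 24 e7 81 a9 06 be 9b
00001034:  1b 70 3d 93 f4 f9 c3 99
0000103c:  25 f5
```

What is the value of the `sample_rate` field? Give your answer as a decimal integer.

28699

`sample_rate` follows `entries` (8 bytes), so it starts at byte offset 8 and occupies 2 bytes.
Bytes at offsets 8..9: 1B 70.
In little-endian order the low byte comes first in memory.
Reassemble most-significant byte first: 70 1B → 0x701B.
0x701B = 28699.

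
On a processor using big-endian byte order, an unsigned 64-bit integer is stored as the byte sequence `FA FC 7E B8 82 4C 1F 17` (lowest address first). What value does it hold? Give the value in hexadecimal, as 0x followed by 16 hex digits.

Big-endian: lowest address holds the most-significant byte.
The bytes are already most-significant first: 0xFAFC7EB8824C1F17.

0xFAFC7EB8824C1F17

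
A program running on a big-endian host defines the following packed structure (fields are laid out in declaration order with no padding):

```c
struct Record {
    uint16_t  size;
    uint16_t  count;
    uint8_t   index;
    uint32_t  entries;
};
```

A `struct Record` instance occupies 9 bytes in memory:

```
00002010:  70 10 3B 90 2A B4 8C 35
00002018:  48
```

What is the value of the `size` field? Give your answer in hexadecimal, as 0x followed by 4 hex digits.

0x7010

`size` is the first field, at byte offset 0, occupying 2 bytes.
Bytes at offsets 0..1: 70 10.
Big-endian: lowest address holds the most-significant byte.
The bytes are already most-significant first: 0x7010.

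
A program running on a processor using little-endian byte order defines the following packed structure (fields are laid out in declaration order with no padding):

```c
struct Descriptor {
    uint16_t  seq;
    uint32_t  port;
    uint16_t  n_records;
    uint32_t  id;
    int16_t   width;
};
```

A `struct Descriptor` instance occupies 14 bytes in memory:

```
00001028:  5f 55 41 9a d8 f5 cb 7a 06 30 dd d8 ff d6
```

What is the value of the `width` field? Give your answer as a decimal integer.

`width` follows `seq` (2 B), `port` (4 B), `n_records` (2 B), `id` (4 B), so it starts at offset 2 + 4 + 2 + 4 = 12 and occupies 2 bytes.
Bytes at offsets 12..13: FF D6.
Little-endian stores the least-significant byte at the lowest address.
Reassemble most-significant byte first: D6 FF → 0xD6FF.
Top bit is set, so as a signed 16-bit value this is 0xD6FF − 2^16 = -10497.

-10497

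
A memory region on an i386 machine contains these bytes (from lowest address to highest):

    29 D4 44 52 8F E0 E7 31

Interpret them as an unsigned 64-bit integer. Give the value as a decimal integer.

In little-endian order the low byte comes first in memory.
Reassemble most-significant byte first: 31 E7 E0 8F 52 44 D4 29 → 0x31E7E08F5244D429.
0x31E7E08F5244D429 = 3596089733643818025.

3596089733643818025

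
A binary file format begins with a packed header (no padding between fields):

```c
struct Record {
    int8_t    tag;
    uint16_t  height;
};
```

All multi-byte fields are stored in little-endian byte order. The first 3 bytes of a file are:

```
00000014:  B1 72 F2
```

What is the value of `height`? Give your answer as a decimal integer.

`height` follows `tag` (1 byte), so it starts at byte offset 1 and occupies 2 bytes.
Bytes at offsets 1..2: 72 F2.
In little-endian order the low byte comes first in memory.
Reassemble most-significant byte first: F2 72 → 0xF272.
0xF272 = 62066.

62066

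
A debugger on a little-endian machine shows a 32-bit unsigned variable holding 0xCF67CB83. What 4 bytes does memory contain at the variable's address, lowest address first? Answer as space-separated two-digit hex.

Split into bytes (most-significant first): CF 67 CB 83.
In little-endian order the low byte comes first in memory.
So at ascending addresses the bytes are 83 CB 67 CF.

83 CB 67 CF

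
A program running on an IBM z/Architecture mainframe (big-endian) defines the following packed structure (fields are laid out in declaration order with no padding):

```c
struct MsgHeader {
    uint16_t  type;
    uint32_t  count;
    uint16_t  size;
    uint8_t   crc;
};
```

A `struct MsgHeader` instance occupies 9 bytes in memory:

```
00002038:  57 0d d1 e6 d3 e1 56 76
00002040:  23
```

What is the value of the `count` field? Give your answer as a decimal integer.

3521565665

`count` follows `type` (2 bytes), so it starts at byte offset 2 and occupies 4 bytes.
Bytes at offsets 2..5: D1 E6 D3 E1.
In big-endian order the high byte comes first in memory.
The bytes are already most-significant first: 0xD1E6D3E1.
0xD1E6D3E1 = 3521565665.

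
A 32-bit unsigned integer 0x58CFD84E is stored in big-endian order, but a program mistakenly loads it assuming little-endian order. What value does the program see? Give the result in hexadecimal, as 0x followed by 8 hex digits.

0x4ED8CF58

Stored big-endian, the bytes at ascending addresses are 58 CF D8 4E.
Read back as little-endian, the first byte is least significant, giving 0x4ED8CF58.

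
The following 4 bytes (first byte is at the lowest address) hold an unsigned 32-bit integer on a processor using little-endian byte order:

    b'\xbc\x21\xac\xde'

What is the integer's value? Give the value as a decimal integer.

3735822780

Little-endian: lowest address holds the least-significant byte.
Reassemble most-significant byte first: DE AC 21 BC → 0xDEAC21BC.
0xDEAC21BC = 3735822780.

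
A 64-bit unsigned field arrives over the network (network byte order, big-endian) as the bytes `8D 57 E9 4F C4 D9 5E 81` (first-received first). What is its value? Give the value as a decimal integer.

Big-endian: lowest address holds the most-significant byte.
The bytes are already most-significant first: 0x8D57E94FC4D95E81.
0x8D57E94FC4D95E81 = 10184865611135934081.

10184865611135934081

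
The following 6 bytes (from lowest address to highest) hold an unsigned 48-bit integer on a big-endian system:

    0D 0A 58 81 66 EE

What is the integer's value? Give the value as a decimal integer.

14338085709550

Big-endian: lowest address holds the most-significant byte.
The bytes are already most-significant first: 0x0D0A588166EE.
0x0D0A588166EE = 14338085709550.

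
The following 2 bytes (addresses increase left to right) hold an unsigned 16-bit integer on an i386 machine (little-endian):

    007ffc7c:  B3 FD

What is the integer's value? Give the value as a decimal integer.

Little-endian: lowest address holds the least-significant byte.
Reassemble most-significant byte first: FD B3 → 0xFDB3.
0xFDB3 = 64947.

64947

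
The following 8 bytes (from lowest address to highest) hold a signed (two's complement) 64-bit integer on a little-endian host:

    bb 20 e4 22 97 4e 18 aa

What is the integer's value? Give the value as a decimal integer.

Little-endian: lowest address holds the least-significant byte.
Reassemble most-significant byte first: AA 18 4E 97 22 E4 20 BB → 0xAA184E9722E420BB.
Top bit is set, so as a signed 64-bit value this is 0xAA184E9722E420BB − 2^64 = -6190111276788342597.

-6190111276788342597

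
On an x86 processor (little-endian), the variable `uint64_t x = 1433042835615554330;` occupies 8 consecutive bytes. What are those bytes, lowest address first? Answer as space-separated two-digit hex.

1433042835615554330 in hexadecimal, padded to 64 bits, is 0x13E330DDCCC89B1A.
Split into bytes (most-significant first): 13 E3 30 DD CC C8 9B 1A.
In little-endian order the low byte comes first in memory.
So at ascending addresses the bytes are 1A 9B C8 CC DD 30 E3 13.

1A 9B C8 CC DD 30 E3 13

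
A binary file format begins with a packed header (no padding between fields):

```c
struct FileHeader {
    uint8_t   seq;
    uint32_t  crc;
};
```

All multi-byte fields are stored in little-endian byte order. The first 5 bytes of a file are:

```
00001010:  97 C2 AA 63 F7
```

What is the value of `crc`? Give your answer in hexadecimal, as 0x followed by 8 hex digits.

0xF763AAC2

`crc` follows `seq` (1 byte), so it starts at byte offset 1 and occupies 4 bytes.
Bytes at offsets 1..4: C2 AA 63 F7.
Little-endian: lowest address holds the least-significant byte.
Reassemble most-significant byte first: F7 63 AA C2 → 0xF763AAC2.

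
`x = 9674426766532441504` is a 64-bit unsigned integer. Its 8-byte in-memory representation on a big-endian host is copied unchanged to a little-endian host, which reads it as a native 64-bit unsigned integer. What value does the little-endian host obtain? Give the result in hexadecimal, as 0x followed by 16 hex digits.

0xA075B208E3774286

9674426766532441504 in 64-bit hexadecimal is 0x864277E308B275A0.
Stored big-endian, the bytes at ascending addresses are 86 42 77 E3 08 B2 75 A0.
Read back as little-endian, the first byte is least significant, giving 0xA075B208E3774286.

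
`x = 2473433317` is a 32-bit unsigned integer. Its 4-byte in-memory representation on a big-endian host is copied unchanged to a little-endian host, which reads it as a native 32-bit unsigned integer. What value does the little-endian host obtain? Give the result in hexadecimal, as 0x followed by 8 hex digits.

0xE5986D93

2473433317 in 32-bit hexadecimal is 0x936D98E5.
Stored big-endian, the bytes at ascending addresses are 93 6D 98 E5.
Read back as little-endian, the first byte is least significant, giving 0xE5986D93.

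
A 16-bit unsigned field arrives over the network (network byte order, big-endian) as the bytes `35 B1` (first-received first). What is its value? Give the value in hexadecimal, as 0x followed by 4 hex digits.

0x35B1

Big-endian stores the most-significant byte at the lowest address.
The bytes are already most-significant first: 0x35B1.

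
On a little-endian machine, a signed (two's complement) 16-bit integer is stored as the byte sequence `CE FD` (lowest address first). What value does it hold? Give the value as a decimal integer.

Little-endian: lowest address holds the least-significant byte.
Reassemble most-significant byte first: FD CE → 0xFDCE.
Top bit is set, so as a signed 16-bit value this is 0xFDCE − 2^16 = -562.

-562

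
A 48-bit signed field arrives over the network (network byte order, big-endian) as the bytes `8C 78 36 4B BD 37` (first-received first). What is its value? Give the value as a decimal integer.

-127027041813193

Big-endian: lowest address holds the most-significant byte.
The bytes are already most-significant first: 0x8C78364BBD37.
Top bit is set, so as a signed 48-bit value this is 0x8C78364BBD37 − 2^48 = -127027041813193.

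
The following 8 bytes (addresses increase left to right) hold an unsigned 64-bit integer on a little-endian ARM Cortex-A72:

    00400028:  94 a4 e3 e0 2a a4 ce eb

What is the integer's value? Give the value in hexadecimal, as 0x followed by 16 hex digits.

0xEBCEA42AE0E3A494

Little-endian: lowest address holds the least-significant byte.
Reassemble most-significant byte first: EB CE A4 2A E0 E3 A4 94 → 0xEBCEA42AE0E3A494.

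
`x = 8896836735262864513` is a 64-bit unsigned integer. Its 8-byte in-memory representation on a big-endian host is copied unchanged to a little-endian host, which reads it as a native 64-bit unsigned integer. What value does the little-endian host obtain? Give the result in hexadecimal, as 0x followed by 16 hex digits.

0x8134FD8DDFE9777B

8896836735262864513 in 64-bit hexadecimal is 0x7B77E9DF8DFD3481.
Stored big-endian, the bytes at ascending addresses are 7B 77 E9 DF 8D FD 34 81.
Read back as little-endian, the first byte is least significant, giving 0x8134FD8DDFE9777B.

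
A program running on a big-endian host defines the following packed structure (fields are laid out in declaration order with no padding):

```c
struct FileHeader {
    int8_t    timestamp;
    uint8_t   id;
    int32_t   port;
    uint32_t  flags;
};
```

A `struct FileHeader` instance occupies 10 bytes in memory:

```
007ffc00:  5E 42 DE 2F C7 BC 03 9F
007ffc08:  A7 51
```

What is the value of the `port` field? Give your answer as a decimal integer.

-567294020

`port` follows `timestamp` (1 B), `id` (1 B), so it starts at offset 1 + 1 = 2 and occupies 4 bytes.
Bytes at offsets 2..5: DE 2F C7 BC.
Big-endian stores the most-significant byte at the lowest address.
The bytes are already most-significant first: 0xDE2FC7BC.
Top bit is set, so as a signed 32-bit value this is 0xDE2FC7BC − 2^32 = -567294020.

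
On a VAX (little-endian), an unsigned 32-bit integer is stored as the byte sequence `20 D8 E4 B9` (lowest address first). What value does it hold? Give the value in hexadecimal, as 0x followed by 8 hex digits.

Little-endian: lowest address holds the least-significant byte.
Reassemble most-significant byte first: B9 E4 D8 20 → 0xB9E4D820.

0xB9E4D820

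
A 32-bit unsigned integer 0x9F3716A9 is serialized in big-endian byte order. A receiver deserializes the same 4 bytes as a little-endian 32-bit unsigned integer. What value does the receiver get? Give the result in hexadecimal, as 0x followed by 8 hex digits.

0xA916379F

Stored big-endian, the bytes at ascending addresses are 9F 37 16 A9.
Read back as little-endian, the first byte is least significant, giving 0xA916379F.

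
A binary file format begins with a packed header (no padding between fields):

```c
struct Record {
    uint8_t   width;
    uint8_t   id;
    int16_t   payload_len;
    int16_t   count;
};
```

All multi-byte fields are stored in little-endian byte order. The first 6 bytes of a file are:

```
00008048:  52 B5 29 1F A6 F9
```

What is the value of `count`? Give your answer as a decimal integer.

-1626

`count` follows `width` (1 B), `id` (1 B), `payload_len` (2 B), so it starts at offset 1 + 1 + 2 = 4 and occupies 2 bytes.
Bytes at offsets 4..5: A6 F9.
Little-endian stores the least-significant byte at the lowest address.
Reassemble most-significant byte first: F9 A6 → 0xF9A6.
Top bit is set, so as a signed 16-bit value this is 0xF9A6 − 2^16 = -1626.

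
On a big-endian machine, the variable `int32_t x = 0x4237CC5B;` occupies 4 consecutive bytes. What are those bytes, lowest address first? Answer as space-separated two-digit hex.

Split into bytes (most-significant first): 42 37 CC 5B.
Big-endian: lowest address holds the most-significant byte.
So the memory order matches the most-significant-first order: 42 37 CC 5B.

42 37 CC 5B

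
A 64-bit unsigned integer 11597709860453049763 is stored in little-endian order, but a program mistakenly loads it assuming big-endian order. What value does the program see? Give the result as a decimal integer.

11597709860453049763 in 64-bit hexadecimal is 0xA0F357ABB85965A3.
Stored little-endian, the bytes at ascending addresses are A3 65 59 B8 AB 57 F3 A0.
Read back as big-endian, the last byte is least significant, giving 0xA36559B8AB57F3A0.
0xA36559B8AB57F3A0 = 11773915450513552288.

11773915450513552288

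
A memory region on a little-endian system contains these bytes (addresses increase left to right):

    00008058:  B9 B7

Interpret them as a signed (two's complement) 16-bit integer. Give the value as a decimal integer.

-18503

Little-endian: lowest address holds the least-significant byte.
Reassemble most-significant byte first: B7 B9 → 0xB7B9.
Top bit is set, so as a signed 16-bit value this is 0xB7B9 − 2^16 = -18503.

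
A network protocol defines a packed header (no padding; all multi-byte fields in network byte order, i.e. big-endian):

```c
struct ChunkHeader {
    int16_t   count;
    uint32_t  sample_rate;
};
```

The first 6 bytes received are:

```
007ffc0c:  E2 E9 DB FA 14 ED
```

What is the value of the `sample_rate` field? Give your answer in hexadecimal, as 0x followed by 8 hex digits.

`sample_rate` follows `count` (2 bytes), so it starts at byte offset 2 and occupies 4 bytes.
Bytes at offsets 2..5: DB FA 14 ED.
In big-endian order the high byte comes first in memory.
The bytes are already most-significant first: 0xDBFA14ED.

0xDBFA14ED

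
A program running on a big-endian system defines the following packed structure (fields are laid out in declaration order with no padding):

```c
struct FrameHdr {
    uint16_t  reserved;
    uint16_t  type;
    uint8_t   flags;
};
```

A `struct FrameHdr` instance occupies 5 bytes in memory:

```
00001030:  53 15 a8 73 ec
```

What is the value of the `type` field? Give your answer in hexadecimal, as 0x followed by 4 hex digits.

0xA873

`type` follows `reserved` (2 bytes), so it starts at byte offset 2 and occupies 2 bytes.
Bytes at offsets 2..3: A8 73.
Big-endian stores the most-significant byte at the lowest address.
The bytes are already most-significant first: 0xA873.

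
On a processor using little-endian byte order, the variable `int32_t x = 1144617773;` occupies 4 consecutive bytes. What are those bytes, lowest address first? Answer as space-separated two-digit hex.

2D 7B 39 44

1144617773 in hexadecimal, padded to 32 bits, is 0x44397B2D.
Split into bytes (most-significant first): 44 39 7B 2D.
Little-endian stores the least-significant byte at the lowest address.
So at ascending addresses the bytes are 2D 7B 39 44.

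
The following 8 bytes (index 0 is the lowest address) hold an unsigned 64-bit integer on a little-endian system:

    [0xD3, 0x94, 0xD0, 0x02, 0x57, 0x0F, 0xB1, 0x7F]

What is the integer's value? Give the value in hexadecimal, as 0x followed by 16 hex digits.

Little-endian: lowest address holds the least-significant byte.
Reassemble most-significant byte first: 7F B1 0F 57 02 D0 94 D3 → 0x7FB10F5702D094D3.

0x7FB10F5702D094D3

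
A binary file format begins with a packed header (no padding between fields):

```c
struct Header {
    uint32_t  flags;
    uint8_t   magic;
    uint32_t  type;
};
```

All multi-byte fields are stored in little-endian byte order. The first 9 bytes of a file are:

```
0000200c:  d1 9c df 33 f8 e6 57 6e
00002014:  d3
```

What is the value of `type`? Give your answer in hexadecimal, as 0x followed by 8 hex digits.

`type` follows `flags` (4 B), `magic` (1 B), so it starts at offset 4 + 1 = 5 and occupies 4 bytes.
Bytes at offsets 5..8: E6 57 6E D3.
Little-endian: lowest address holds the least-significant byte.
Reassemble most-significant byte first: D3 6E 57 E6 → 0xD36E57E6.

0xD36E57E6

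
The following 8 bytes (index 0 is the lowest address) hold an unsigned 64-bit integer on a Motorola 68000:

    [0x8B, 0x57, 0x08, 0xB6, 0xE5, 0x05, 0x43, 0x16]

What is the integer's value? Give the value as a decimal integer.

Big-endian: lowest address holds the most-significant byte.
The bytes are already most-significant first: 0x8B5708B6E5054316.
0x8B5708B6E5054316 = 10040503475865207574.

10040503475865207574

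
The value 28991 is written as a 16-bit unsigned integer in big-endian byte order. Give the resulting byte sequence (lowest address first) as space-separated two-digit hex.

71 3F

28991 in hexadecimal, padded to 16 bits, is 0x713F.
Split into bytes (most-significant first): 71 3F.
Big-endian stores the most-significant byte at the lowest address.
So the memory order matches the most-significant-first order: 71 3F.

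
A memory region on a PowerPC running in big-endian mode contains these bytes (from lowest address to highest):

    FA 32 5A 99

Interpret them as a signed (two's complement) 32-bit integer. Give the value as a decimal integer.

-97363303

In big-endian order the high byte comes first in memory.
The bytes are already most-significant first: 0xFA325A99.
Top bit is set, so as a signed 32-bit value this is 0xFA325A99 − 2^32 = -97363303.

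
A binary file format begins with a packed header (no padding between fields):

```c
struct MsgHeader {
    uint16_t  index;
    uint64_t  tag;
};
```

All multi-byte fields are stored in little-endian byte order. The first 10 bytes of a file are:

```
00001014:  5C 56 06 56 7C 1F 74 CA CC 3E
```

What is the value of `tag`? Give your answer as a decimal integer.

4525214325693765126

`tag` follows `index` (2 bytes), so it starts at byte offset 2 and occupies 8 bytes.
Bytes at offsets 2..9: 06 56 7C 1F 74 CA CC 3E.
In little-endian order the low byte comes first in memory.
Reassemble most-significant byte first: 3E CC CA 74 1F 7C 56 06 → 0x3ECCCA741F7C5606.
0x3ECCCA741F7C5606 = 4525214325693765126.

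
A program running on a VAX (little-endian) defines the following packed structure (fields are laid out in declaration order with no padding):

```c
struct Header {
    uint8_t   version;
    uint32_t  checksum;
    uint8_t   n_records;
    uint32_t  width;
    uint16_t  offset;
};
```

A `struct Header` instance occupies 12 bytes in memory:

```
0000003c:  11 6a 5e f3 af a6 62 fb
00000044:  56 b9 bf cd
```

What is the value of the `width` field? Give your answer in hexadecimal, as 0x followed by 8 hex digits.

`width` follows `version` (1 B), `checksum` (4 B), `n_records` (1 B), so it starts at offset 1 + 4 + 1 = 6 and occupies 4 bytes.
Bytes at offsets 6..9: 62 FB 56 B9.
In little-endian order the low byte comes first in memory.
Reassemble most-significant byte first: B9 56 FB 62 → 0xB956FB62.

0xB956FB62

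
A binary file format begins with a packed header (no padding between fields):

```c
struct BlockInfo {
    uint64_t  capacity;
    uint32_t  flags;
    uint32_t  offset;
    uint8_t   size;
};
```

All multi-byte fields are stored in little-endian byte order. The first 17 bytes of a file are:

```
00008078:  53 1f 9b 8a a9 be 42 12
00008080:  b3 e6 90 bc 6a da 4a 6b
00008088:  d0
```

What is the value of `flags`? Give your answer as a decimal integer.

3163612851

`flags` follows `capacity` (8 bytes), so it starts at byte offset 8 and occupies 4 bytes.
Bytes at offsets 8..11: B3 E6 90 BC.
In little-endian order the low byte comes first in memory.
Reassemble most-significant byte first: BC 90 E6 B3 → 0xBC90E6B3.
0xBC90E6B3 = 3163612851.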